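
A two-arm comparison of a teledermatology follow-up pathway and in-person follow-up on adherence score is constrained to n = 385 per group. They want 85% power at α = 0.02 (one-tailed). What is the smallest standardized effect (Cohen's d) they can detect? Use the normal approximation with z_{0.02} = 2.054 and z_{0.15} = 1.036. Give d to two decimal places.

For two independent groups of n = 385 each: d_min = (z_{α} + z_β)·√(2/n).
z-sum = 2.054 + 1.036 = 3.090.
d_min = 3.090 × √(2/385) = 3.090 × 0.0721 = 0.223.

d_min ≈ 0.22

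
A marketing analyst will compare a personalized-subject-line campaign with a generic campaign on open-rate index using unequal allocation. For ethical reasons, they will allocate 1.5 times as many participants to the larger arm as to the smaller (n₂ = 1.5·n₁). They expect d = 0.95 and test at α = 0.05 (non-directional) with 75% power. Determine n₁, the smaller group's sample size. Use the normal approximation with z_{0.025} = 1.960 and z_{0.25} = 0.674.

With allocation ratio k = n₂/n₁ = 1.5, Var(x̄₁−x̄₂) = σ²(1/n₁ + 1/(k·n₁)) = σ²·(k+1)/(k·n₁).
So n₁ = (1 + 1/k)·((z_{α/2} + z_β)/d)² = 1.667 × (2.634/0.95)².
n₁ = 1.667 × 7.69 = 12.8.
Round up: n₁ = 13, giving n₂ = ⌈1.5 × 13⌉ = ⌈19.5⌉ = 20.

n₁ = 13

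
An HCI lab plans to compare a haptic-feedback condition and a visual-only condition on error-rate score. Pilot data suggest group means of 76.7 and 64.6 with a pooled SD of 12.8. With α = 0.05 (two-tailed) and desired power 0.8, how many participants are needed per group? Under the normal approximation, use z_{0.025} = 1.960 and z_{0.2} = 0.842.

n = 18 per group

Cohen's d = |M₁ − M₂| / SD_pooled = |76.7 − 64.6| / 12.8 = 12.1 / 12.8 = 0.945.
For two independent groups with equal n: n = 2·((z_{α/2} + z_β) / d)².
z_{α/2} + z_β = 1.960 + 0.842 = 2.802.
n = 2 × (2.802 / 0.945)² = 2 × 2.965² = 2 × 8.79 = 17.6.
Round up to the next whole participant.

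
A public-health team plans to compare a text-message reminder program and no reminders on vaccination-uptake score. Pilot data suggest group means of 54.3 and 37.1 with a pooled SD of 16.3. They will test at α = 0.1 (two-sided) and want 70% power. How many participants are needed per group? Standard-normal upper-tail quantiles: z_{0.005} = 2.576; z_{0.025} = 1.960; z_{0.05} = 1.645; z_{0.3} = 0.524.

n = 9 per group

Cohen's d = |M₁ − M₂| / SD_pooled = |54.3 − 37.1| / 16.3 = 17.2 / 16.3 = 1.055.
For two independent groups with equal n: n = 2·((z_{α/2} + z_β) / d)².
z_{α/2} + z_β = 1.645 + 0.524 = 2.169.
n = 2 × (2.169 / 1.055)² = 2 × 2.056² = 2 × 4.23 = 8.5.
Round up to the next whole participant.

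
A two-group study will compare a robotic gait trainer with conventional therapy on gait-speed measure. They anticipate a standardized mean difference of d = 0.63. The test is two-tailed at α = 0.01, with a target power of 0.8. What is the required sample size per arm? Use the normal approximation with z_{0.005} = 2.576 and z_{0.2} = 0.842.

For two independent groups with equal n: n = 2·((z_{α/2} + z_β) / d)².
z_{α/2} + z_β = 2.576 + 0.842 = 3.418.
n = 2 × (3.418 / 0.63)² = 2 × 5.425² = 2 × 29.43 = 58.9.
Round up to the next whole participant.

n = 59 per group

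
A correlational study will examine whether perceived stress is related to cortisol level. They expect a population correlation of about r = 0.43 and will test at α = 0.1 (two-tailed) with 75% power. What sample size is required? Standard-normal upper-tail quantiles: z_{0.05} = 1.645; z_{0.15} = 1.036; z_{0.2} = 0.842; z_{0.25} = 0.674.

n = 29

Fisher's z: C = ½·ln((1+r)/(1−r)) = ½·ln(2.5088) = 0.4599.
n = ((z_{α/2} + z_β)/C)² + 3.
(1.645 + 0.674) / 0.4599 = 2.319 / 0.4599 = 5.042.
n = 5.042² + 3 = 25.43 + 3 = 28.4.
Round up.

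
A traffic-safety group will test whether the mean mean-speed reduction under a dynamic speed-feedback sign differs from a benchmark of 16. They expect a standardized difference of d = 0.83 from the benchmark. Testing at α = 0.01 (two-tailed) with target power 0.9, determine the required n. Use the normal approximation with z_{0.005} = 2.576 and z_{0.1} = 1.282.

For a one-sample test: n = ((z_{α/2} + z_β) / d)².
z_{α/2} + z_β = 2.576 + 1.282 = 3.858.
n = (3.858 / 0.83)² = 4.648² = 21.61.
Round up.

n = 22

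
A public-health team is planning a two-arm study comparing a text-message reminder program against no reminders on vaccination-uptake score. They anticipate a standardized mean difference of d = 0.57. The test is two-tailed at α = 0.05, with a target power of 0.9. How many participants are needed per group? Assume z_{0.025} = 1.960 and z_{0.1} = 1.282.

n = 65 per group

For two independent groups with equal n: n = 2·((z_{α/2} + z_β) / d)².
z_{α/2} + z_β = 1.960 + 1.282 = 3.242.
n = 2 × (3.242 / 0.57)² = 2 × 5.688² = 2 × 32.35 = 64.7.
Round up to the next whole participant.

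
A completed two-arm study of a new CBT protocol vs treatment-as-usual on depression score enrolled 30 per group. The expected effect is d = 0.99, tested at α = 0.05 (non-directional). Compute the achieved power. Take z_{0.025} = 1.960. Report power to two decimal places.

power ≈ 0.97

For two equal groups, power = Φ(d·√(n/2) − z_{α/2}).
d·√(n/2) = 0.99 × √(30/2) = 0.99 × 3.873 = 3.834.
z_β = 3.834 − 1.960 = 1.874.
Power = Φ(1.874) = 0.970.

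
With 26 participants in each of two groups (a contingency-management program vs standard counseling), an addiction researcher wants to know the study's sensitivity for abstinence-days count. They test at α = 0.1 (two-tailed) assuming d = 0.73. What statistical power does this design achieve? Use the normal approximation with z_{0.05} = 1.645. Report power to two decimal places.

power ≈ 0.84

For two equal groups, power = Φ(d·√(n/2) − z_{α/2}).
d·√(n/2) = 0.73 × √(26/2) = 0.73 × 3.606 = 2.632.
z_β = 2.632 − 1.645 = 0.987.
Power = Φ(0.987) = 0.838.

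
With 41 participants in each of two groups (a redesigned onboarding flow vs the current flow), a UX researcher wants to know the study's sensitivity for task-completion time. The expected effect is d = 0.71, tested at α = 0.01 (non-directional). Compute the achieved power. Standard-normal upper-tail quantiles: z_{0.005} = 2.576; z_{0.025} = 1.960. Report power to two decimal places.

For two equal groups, power = Φ(d·√(n/2) − z_{α/2}).
d·√(n/2) = 0.71 × √(41/2) = 0.71 × 4.528 = 3.215.
z_β = 3.215 − 2.576 = 0.639.
Power = Φ(0.639) = 0.738.

power ≈ 0.74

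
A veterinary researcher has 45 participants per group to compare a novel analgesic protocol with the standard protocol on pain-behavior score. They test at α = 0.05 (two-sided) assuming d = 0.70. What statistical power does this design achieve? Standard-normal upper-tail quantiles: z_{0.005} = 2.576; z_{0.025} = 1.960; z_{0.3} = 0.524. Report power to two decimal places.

For two equal groups, power = Φ(d·√(n/2) − z_{α/2}).
d·√(n/2) = 0.70 × √(45/2) = 0.70 × 4.743 = 3.320.
z_β = 3.320 − 1.960 = 1.360.
Power = Φ(1.360) = 0.913.

power ≈ 0.91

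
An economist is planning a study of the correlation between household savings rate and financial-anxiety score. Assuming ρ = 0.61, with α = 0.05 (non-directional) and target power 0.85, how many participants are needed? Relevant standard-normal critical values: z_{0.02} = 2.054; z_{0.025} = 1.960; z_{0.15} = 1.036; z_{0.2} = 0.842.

n = 21

Fisher's z: C = ½·ln((1+r)/(1−r)) = ½·ln(4.1282) = 0.7089.
n = ((z_{α/2} + z_β)/C)² + 3.
(1.960 + 1.036) / 0.7089 = 2.996 / 0.7089 = 4.226.
n = 4.226² + 3 = 17.86 + 3 = 20.9.
Round up.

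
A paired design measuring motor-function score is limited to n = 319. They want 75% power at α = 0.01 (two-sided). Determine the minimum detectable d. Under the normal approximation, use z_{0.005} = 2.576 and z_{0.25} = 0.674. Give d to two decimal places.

d_min ≈ 0.18

For a single sample (or paired design) of n = 319: d_min = (z_{α/2} + z_β)/√n.
z-sum = 2.576 + 0.674 = 3.250.
d_min = 3.250 / √319 = 3.250 / 17.861 = 0.182.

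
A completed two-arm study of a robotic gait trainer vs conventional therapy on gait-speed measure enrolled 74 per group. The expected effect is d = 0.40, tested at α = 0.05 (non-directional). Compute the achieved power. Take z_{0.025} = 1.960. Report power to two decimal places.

power ≈ 0.68

For two equal groups, power = Φ(d·√(n/2) − z_{α/2}).
d·√(n/2) = 0.40 × √(74/2) = 0.40 × 6.083 = 2.433.
z_β = 2.433 − 1.960 = 0.473.
Power = Φ(0.473) = 0.682.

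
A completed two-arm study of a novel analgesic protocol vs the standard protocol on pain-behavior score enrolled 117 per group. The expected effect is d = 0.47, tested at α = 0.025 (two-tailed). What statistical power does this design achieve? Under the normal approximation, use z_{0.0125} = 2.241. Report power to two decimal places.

power ≈ 0.91

For two equal groups, power = Φ(d·√(n/2) − z_{α/2}).
d·√(n/2) = 0.47 × √(117/2) = 0.47 × 7.649 = 3.595.
z_β = 3.595 − 2.241 = 1.354.
Power = Φ(1.354) = 0.912.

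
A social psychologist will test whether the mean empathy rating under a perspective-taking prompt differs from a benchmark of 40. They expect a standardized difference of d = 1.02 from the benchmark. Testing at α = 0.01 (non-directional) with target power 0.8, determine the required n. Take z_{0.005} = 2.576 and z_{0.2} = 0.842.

For a one-sample test: n = ((z_{α/2} + z_β) / d)².
z_{α/2} + z_β = 2.576 + 0.842 = 3.418.
n = (3.418 / 1.02)² = 3.351² = 11.23.
Round up.

n = 12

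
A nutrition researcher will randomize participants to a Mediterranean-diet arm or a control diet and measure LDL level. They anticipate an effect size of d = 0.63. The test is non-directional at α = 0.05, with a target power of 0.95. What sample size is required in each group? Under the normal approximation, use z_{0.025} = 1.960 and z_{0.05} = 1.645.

For two independent groups with equal n: n = 2·((z_{α/2} + z_β) / d)².
z_{α/2} + z_β = 1.960 + 1.645 = 3.605.
n = 2 × (3.605 / 0.63)² = 2 × 5.722² = 2 × 32.74 = 65.5.
Round up to the next whole participant.

n = 66 per group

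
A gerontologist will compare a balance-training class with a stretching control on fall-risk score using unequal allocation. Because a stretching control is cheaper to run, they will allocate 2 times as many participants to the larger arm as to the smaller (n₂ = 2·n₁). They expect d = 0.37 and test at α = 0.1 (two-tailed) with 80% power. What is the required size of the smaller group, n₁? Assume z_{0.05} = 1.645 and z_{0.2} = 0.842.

n₁ = 68

With allocation ratio k = n₂/n₁ = 2, Var(x̄₁−x̄₂) = σ²(1/n₁ + 1/(k·n₁)) = σ²·(k+1)/(k·n₁).
So n₁ = (1 + 1/k)·((z_{α/2} + z_β)/d)² = 1.500 × (2.487/0.37)².
n₁ = 1.500 × 45.18 = 67.8.
Round up: n₁ = 68, giving n₂ = 2 × 68 = 136.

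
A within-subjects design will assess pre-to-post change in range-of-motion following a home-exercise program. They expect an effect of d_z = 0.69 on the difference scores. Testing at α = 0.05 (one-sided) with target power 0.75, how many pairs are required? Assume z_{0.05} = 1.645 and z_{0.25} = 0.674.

For a paired (one-sample on differences) test: n = ((z_{α} + z_β) / d)².
z_{α} + z_β = 1.645 + 0.674 = 2.319.
n = (2.319 / 0.69)² = 3.361² = 11.30.
Round up.

n = 12 pairs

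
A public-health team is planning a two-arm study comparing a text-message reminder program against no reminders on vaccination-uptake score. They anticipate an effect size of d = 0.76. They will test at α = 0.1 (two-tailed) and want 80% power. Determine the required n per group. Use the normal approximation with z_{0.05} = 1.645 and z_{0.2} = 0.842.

For two independent groups with equal n: n = 2·((z_{α/2} + z_β) / d)².
z_{α/2} + z_β = 1.645 + 0.842 = 2.487.
n = 2 × (2.487 / 0.76)² = 2 × 3.272² = 2 × 10.71 = 21.4.
Round up to the next whole participant.

n = 22 per group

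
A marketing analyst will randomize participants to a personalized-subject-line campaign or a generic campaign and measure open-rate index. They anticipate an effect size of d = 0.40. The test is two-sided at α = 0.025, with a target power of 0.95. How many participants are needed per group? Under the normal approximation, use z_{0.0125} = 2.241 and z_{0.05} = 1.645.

n = 189 per group

For two independent groups with equal n: n = 2·((z_{α/2} + z_β) / d)².
z_{α/2} + z_β = 2.241 + 1.645 = 3.886.
n = 2 × (3.886 / 0.40)² = 2 × 9.715² = 2 × 94.38 = 188.8.
Round up to the next whole participant.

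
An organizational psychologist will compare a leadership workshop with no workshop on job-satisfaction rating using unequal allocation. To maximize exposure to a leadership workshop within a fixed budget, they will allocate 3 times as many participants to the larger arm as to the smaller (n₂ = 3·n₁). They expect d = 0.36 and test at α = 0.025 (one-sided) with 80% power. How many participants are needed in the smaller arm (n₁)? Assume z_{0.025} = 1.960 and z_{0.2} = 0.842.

With allocation ratio k = n₂/n₁ = 3, Var(x̄₁−x̄₂) = σ²(1/n₁ + 1/(k·n₁)) = σ²·(k+1)/(k·n₁).
So n₁ = (1 + 1/k)·((z_{α} + z_β)/d)² = 1.333 × (2.802/0.36)².
n₁ = 1.333 × 60.58 = 80.8.
Round up: n₁ = 81, giving n₂ = 3 × 81 = 243.

n₁ = 81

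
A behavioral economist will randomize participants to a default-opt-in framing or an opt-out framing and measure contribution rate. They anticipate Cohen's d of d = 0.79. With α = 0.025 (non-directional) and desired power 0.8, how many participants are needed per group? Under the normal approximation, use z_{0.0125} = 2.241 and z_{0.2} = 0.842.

n = 31 per group

For two independent groups with equal n: n = 2·((z_{α/2} + z_β) / d)².
z_{α/2} + z_β = 2.241 + 0.842 = 3.083.
n = 2 × (3.083 / 0.79)² = 2 × 3.903² = 2 × 15.23 = 30.5.
Round up to the next whole participant.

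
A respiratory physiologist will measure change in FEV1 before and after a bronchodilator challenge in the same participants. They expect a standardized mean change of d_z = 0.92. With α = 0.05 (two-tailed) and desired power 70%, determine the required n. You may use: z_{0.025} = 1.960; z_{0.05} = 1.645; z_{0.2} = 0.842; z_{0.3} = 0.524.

n = 8 pairs

For a paired (one-sample on differences) test: n = ((z_{α/2} + z_β) / d)².
z_{α/2} + z_β = 1.960 + 0.524 = 2.484.
n = (2.484 / 0.92)² = 2.700² = 7.29.
Round up.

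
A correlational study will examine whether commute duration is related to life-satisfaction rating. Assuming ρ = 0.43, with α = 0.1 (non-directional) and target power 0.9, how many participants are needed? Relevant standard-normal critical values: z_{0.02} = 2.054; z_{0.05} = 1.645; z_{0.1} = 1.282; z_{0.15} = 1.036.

n = 44

Fisher's z: C = ½·ln((1+r)/(1−r)) = ½·ln(2.5088) = 0.4599.
n = ((z_{α/2} + z_β)/C)² + 3.
(1.645 + 1.282) / 0.4599 = 2.927 / 0.4599 = 6.364.
n = 6.364² + 3 = 40.51 + 3 = 43.5.
Round up.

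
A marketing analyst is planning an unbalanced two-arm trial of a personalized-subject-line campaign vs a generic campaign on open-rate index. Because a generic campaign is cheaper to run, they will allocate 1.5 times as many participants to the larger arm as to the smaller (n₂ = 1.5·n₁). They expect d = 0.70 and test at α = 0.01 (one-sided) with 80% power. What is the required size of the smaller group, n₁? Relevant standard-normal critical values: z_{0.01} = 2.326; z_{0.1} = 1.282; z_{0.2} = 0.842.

With allocation ratio k = n₂/n₁ = 1.5, Var(x̄₁−x̄₂) = σ²(1/n₁ + 1/(k·n₁)) = σ²·(k+1)/(k·n₁).
So n₁ = (1 + 1/k)·((z_{α} + z_β)/d)² = 1.667 × (3.168/0.70)².
n₁ = 1.667 × 20.48 = 34.1.
Round up: n₁ = 35, giving n₂ = ⌈1.5 × 35⌉ = ⌈52.5⌉ = 53.

n₁ = 35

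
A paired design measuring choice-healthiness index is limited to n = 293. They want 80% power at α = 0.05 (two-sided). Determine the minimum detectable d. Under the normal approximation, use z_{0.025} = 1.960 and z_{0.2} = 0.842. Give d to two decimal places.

d_min ≈ 0.16

For a single sample (or paired design) of n = 293: d_min = (z_{α/2} + z_β)/√n.
z-sum = 1.960 + 0.842 = 2.802.
d_min = 2.802 / √293 = 2.802 / 17.117 = 0.164.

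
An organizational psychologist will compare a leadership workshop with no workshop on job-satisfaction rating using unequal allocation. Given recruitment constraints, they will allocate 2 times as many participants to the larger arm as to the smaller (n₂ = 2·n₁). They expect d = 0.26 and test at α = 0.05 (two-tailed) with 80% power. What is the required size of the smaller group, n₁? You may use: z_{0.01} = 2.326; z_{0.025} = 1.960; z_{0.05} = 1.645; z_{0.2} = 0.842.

n₁ = 175

With allocation ratio k = n₂/n₁ = 2, Var(x̄₁−x̄₂) = σ²(1/n₁ + 1/(k·n₁)) = σ²·(k+1)/(k·n₁).
So n₁ = (1 + 1/k)·((z_{α/2} + z_β)/d)² = 1.500 × (2.802/0.26)².
n₁ = 1.500 × 116.14 = 174.2.
Round up: n₁ = 175, giving n₂ = 2 × 175 = 350.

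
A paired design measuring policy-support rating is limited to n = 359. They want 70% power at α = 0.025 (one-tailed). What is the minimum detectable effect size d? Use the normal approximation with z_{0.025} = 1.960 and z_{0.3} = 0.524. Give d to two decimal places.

For a single sample (or paired design) of n = 359: d_min = (z_{α} + z_β)/√n.
z-sum = 1.960 + 0.524 = 2.484.
d_min = 2.484 / √359 = 2.484 / 18.947 = 0.131.

d_min ≈ 0.13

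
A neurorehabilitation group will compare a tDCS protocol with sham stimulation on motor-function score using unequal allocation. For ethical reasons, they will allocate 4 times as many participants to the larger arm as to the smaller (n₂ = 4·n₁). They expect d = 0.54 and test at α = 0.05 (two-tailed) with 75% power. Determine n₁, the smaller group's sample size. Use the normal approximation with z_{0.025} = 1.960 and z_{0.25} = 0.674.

With allocation ratio k = n₂/n₁ = 4, Var(x̄₁−x̄₂) = σ²(1/n₁ + 1/(k·n₁)) = σ²·(k+1)/(k·n₁).
So n₁ = (1 + 1/k)·((z_{α/2} + z_β)/d)² = 1.250 × (2.634/0.54)².
n₁ = 1.250 × 23.79 = 29.7.
Round up: n₁ = 30, giving n₂ = 4 × 30 = 120.

n₁ = 30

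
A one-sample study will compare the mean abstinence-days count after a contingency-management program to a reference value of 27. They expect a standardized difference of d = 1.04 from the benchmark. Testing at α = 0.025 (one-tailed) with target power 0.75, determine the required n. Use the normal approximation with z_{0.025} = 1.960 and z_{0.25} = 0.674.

n = 7

For a one-sample test: n = ((z_{α} + z_β) / d)².
z_{α} + z_β = 1.960 + 0.674 = 2.634.
n = (2.634 / 1.04)² = 2.533² = 6.41.
Round up.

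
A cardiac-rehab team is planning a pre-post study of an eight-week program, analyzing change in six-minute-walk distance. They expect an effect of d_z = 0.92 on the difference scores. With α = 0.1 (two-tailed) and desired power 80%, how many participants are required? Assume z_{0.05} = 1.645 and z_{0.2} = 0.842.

For a paired (one-sample on differences) test: n = ((z_{α/2} + z_β) / d)².
z_{α/2} + z_β = 1.645 + 0.842 = 2.487.
n = (2.487 / 0.92)² = 2.703² = 7.31.
Round up.

n = 8 pairs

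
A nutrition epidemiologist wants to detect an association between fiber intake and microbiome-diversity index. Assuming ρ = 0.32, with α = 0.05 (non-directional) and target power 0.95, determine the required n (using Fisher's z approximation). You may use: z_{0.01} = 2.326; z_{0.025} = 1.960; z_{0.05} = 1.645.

n = 122

Fisher's z: C = ½·ln((1+r)/(1−r)) = ½·ln(1.9412) = 0.3316.
n = ((z_{α/2} + z_β)/C)² + 3.
(1.960 + 1.645) / 0.3316 = 3.605 / 0.3316 = 10.872.
n = 10.872² + 3 = 118.19 + 3 = 121.2.
Round up.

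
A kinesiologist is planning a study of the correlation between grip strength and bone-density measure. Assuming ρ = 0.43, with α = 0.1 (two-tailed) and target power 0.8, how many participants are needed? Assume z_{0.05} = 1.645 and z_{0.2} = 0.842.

n = 33

Fisher's z: C = ½·ln((1+r)/(1−r)) = ½·ln(2.5088) = 0.4599.
n = ((z_{α/2} + z_β)/C)² + 3.
(1.645 + 0.842) / 0.4599 = 2.487 / 0.4599 = 5.408.
n = 5.408² + 3 = 29.24 + 3 = 32.2.
Round up.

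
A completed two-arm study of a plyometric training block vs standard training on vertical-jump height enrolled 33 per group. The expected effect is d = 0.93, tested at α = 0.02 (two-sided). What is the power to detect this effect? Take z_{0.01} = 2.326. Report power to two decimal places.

power ≈ 0.93

For two equal groups, power = Φ(d·√(n/2) − z_{α/2}).
d·√(n/2) = 0.93 × √(33/2) = 0.93 × 4.062 = 3.778.
z_β = 3.778 − 2.326 = 1.452.
Power = Φ(1.452) = 0.927.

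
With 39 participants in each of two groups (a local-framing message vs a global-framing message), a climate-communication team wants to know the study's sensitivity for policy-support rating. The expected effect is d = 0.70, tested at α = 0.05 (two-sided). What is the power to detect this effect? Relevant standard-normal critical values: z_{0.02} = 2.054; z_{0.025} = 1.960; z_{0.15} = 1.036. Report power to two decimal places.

For two equal groups, power = Φ(d·√(n/2) − z_{α/2}).
d·√(n/2) = 0.70 × √(39/2) = 0.70 × 4.416 = 3.091.
z_β = 3.091 − 1.960 = 1.131.
Power = Φ(1.131) = 0.871.

power ≈ 0.87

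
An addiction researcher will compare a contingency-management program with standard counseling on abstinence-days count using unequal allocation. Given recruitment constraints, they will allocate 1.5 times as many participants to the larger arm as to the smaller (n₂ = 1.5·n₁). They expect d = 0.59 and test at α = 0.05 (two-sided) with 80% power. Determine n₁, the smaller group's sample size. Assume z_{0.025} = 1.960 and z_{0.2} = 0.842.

n₁ = 38

With allocation ratio k = n₂/n₁ = 1.5, Var(x̄₁−x̄₂) = σ²(1/n₁ + 1/(k·n₁)) = σ²·(k+1)/(k·n₁).
So n₁ = (1 + 1/k)·((z_{α/2} + z_β)/d)² = 1.667 × (2.802/0.59)².
n₁ = 1.667 × 22.55 = 37.6.
Round up: n₁ = 38, giving n₂ = 1.5 × 38 = 57.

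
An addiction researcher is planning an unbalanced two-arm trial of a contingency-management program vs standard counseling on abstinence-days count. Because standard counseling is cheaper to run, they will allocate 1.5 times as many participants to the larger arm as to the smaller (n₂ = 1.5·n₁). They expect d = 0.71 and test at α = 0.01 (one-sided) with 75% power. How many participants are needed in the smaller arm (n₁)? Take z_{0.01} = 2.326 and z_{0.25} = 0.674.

With allocation ratio k = n₂/n₁ = 1.5, Var(x̄₁−x̄₂) = σ²(1/n₁ + 1/(k·n₁)) = σ²·(k+1)/(k·n₁).
So n₁ = (1 + 1/k)·((z_{α} + z_β)/d)² = 1.667 × (3.000/0.71)².
n₁ = 1.667 × 17.85 = 29.8.
Round up: n₁ = 30, giving n₂ = 1.5 × 30 = 45.

n₁ = 30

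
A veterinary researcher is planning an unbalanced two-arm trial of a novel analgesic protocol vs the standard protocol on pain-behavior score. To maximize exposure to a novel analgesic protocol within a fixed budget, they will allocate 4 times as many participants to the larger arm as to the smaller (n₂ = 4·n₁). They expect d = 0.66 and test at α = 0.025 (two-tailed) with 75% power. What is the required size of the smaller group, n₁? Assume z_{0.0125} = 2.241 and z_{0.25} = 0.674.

n₁ = 25

With allocation ratio k = n₂/n₁ = 4, Var(x̄₁−x̄₂) = σ²(1/n₁ + 1/(k·n₁)) = σ²·(k+1)/(k·n₁).
So n₁ = (1 + 1/k)·((z_{α/2} + z_β)/d)² = 1.250 × (2.915/0.66)².
n₁ = 1.250 × 19.51 = 24.4.
Round up: n₁ = 25, giving n₂ = 4 × 25 = 100.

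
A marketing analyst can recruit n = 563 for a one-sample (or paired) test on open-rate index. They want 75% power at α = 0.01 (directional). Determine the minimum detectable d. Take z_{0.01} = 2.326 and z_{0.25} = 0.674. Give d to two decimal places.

For a single sample (or paired design) of n = 563: d_min = (z_{α} + z_β)/√n.
z-sum = 2.326 + 0.674 = 3.000.
d_min = 3.000 / √563 = 3.000 / 23.728 = 0.126.

d_min ≈ 0.13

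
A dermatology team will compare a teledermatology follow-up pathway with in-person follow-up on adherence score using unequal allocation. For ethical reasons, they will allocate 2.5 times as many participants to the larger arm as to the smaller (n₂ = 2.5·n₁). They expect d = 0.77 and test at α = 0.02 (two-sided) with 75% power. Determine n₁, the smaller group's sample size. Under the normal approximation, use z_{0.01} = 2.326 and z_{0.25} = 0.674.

n₁ = 22

With allocation ratio k = n₂/n₁ = 2.5, Var(x̄₁−x̄₂) = σ²(1/n₁ + 1/(k·n₁)) = σ²·(k+1)/(k·n₁).
So n₁ = (1 + 1/k)·((z_{α/2} + z_β)/d)² = 1.400 × (3.000/0.77)².
n₁ = 1.400 × 15.18 = 21.3.
Round up: n₁ = 22, giving n₂ = 2.5 × 22 = 55.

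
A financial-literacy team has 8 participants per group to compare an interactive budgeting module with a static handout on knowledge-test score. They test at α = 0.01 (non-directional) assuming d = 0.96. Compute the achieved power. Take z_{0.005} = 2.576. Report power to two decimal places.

power ≈ 0.26

For two equal groups, power = Φ(d·√(n/2) − z_{α/2}).
d·√(n/2) = 0.96 × √(8/2) = 0.96 × 2.000 = 1.920.
z_β = 1.920 − 2.576 = -0.656.
Power = Φ(-0.656) = 0.256.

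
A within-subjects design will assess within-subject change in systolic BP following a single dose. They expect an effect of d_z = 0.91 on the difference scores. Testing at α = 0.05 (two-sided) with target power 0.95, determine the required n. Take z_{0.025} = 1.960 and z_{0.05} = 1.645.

n = 16 pairs

For a paired (one-sample on differences) test: n = ((z_{α/2} + z_β) / d)².
z_{α/2} + z_β = 1.960 + 1.645 = 3.605.
n = (3.605 / 0.91)² = 3.962² = 15.69.
Round up.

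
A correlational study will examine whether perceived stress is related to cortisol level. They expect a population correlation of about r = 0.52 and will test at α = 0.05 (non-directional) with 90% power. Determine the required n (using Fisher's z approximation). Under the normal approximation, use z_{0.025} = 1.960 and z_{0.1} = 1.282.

n = 35

Fisher's z: C = ½·ln((1+r)/(1−r)) = ½·ln(3.1667) = 0.5763.
n = ((z_{α/2} + z_β)/C)² + 3.
(1.960 + 1.282) / 0.5763 = 3.242 / 0.5763 = 5.626.
n = 5.626² + 3 = 31.65 + 3 = 34.6.
Round up.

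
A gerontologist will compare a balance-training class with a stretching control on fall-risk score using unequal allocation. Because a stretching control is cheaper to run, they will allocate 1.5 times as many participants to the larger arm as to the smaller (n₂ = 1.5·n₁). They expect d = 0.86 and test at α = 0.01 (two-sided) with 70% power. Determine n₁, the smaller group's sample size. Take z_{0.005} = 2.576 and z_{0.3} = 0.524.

n₁ = 22

With allocation ratio k = n₂/n₁ = 1.5, Var(x̄₁−x̄₂) = σ²(1/n₁ + 1/(k·n₁)) = σ²·(k+1)/(k·n₁).
So n₁ = (1 + 1/k)·((z_{α/2} + z_β)/d)² = 1.667 × (3.100/0.86)².
n₁ = 1.667 × 12.99 = 21.7.
Round up: n₁ = 22, giving n₂ = 1.5 × 22 = 33.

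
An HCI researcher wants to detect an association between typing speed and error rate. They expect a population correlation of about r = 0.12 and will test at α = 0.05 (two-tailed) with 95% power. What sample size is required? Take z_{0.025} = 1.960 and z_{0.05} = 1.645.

Fisher's z: C = ½·ln((1+r)/(1−r)) = ½·ln(1.2727) = 0.1206.
n = ((z_{α/2} + z_β)/C)² + 3.
(1.960 + 1.645) / 0.1206 = 3.605 / 0.1206 = 29.892.
n = 29.892² + 3 = 893.54 + 3 = 896.5.
Round up.

n = 897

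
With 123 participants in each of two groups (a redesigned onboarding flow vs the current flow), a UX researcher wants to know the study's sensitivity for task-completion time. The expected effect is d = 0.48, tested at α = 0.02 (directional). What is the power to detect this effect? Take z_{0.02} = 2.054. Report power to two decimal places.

power ≈ 0.96

For two equal groups, power = Φ(d·√(n/2) − z_{α}).
d·√(n/2) = 0.48 × √(123/2) = 0.48 × 7.842 = 3.764.
z_β = 3.764 − 2.054 = 1.710.
Power = Φ(1.710) = 0.956.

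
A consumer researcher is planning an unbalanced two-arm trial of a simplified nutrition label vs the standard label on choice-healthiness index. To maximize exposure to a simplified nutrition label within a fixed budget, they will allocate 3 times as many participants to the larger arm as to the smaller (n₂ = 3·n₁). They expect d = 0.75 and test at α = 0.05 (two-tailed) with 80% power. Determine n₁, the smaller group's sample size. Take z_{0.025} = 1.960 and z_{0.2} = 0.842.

With allocation ratio k = n₂/n₁ = 3, Var(x̄₁−x̄₂) = σ²(1/n₁ + 1/(k·n₁)) = σ²·(k+1)/(k·n₁).
So n₁ = (1 + 1/k)·((z_{α/2} + z_β)/d)² = 1.333 × (2.802/0.75)².
n₁ = 1.333 × 13.96 = 18.6.
Round up: n₁ = 19, giving n₂ = 3 × 19 = 57.

n₁ = 19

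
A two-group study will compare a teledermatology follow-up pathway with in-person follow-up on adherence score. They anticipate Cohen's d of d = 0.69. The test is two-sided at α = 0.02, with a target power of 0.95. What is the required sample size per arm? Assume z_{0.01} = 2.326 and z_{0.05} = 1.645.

For two independent groups with equal n: n = 2·((z_{α/2} + z_β) / d)².
z_{α/2} + z_β = 2.326 + 1.645 = 3.971.
n = 2 × (3.971 / 0.69)² = 2 × 5.755² = 2 × 33.12 = 66.2.
Round up to the next whole participant.

n = 67 per group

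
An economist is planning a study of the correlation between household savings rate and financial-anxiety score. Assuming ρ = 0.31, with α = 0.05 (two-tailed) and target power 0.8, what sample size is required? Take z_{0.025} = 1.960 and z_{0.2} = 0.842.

n = 80

Fisher's z: C = ½·ln((1+r)/(1−r)) = ½·ln(1.8986) = 0.3205.
n = ((z_{α/2} + z_β)/C)² + 3.
(1.960 + 0.842) / 0.3205 = 2.802 / 0.3205 = 8.743.
n = 8.743² + 3 = 76.43 + 3 = 79.4.
Round up.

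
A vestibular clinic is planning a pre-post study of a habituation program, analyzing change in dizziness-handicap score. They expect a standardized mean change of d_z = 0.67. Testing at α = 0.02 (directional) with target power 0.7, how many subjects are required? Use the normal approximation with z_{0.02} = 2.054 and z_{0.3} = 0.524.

For a paired (one-sample on differences) test: n = ((z_{α} + z_β) / d)².
z_{α} + z_β = 2.054 + 0.524 = 2.578.
n = (2.578 / 0.67)² = 3.848² = 14.81.
Round up.

n = 15 pairs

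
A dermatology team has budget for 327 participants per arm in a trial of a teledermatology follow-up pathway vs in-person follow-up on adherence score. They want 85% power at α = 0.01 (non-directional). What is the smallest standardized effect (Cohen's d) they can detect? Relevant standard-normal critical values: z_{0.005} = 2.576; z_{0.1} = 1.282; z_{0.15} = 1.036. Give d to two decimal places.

d_min ≈ 0.28

For two independent groups of n = 327 each: d_min = (z_{α/2} + z_β)·√(2/n).
z-sum = 2.576 + 1.036 = 3.612.
d_min = 3.612 × √(2/327) = 3.612 × 0.0782 = 0.282.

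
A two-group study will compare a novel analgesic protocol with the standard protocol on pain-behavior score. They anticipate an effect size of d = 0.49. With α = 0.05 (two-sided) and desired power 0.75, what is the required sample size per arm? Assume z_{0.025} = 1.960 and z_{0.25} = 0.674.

For two independent groups with equal n: n = 2·((z_{α/2} + z_β) / d)².
z_{α/2} + z_β = 1.960 + 0.674 = 2.634.
n = 2 × (2.634 / 0.49)² = 2 × 5.376² = 2 × 28.90 = 57.8.
Round up to the next whole participant.

n = 58 per group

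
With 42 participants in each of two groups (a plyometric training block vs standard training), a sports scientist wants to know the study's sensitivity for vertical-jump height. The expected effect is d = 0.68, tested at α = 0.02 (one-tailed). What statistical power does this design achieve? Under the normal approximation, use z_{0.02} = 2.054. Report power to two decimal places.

power ≈ 0.86

For two equal groups, power = Φ(d·√(n/2) − z_{α}).
d·√(n/2) = 0.68 × √(42/2) = 0.68 × 4.583 = 3.116.
z_β = 3.116 − 2.054 = 1.062.
Power = Φ(1.062) = 0.856.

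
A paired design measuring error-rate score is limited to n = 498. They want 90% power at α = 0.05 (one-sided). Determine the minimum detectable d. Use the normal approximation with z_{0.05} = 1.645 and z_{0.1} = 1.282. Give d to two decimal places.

d_min ≈ 0.13

For a single sample (or paired design) of n = 498: d_min = (z_{α} + z_β)/√n.
z-sum = 1.645 + 1.282 = 2.927.
d_min = 2.927 / √498 = 2.927 / 22.316 = 0.131.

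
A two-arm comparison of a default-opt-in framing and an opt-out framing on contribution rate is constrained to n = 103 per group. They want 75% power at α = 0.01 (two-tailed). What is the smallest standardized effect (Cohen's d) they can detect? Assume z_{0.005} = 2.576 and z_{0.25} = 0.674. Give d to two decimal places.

d_min ≈ 0.45

For two independent groups of n = 103 each: d_min = (z_{α/2} + z_β)·√(2/n).
z-sum = 2.576 + 0.674 = 3.250.
d_min = 3.250 × √(2/103) = 3.250 × 0.1393 = 0.453.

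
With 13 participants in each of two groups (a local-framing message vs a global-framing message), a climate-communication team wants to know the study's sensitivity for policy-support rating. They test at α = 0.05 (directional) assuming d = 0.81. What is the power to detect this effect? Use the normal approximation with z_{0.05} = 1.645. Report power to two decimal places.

power ≈ 0.66

For two equal groups, power = Φ(d·√(n/2) − z_{α}).
d·√(n/2) = 0.81 × √(13/2) = 0.81 × 2.550 = 2.065.
z_β = 2.065 − 1.645 = 0.420.
Power = Φ(0.420) = 0.663.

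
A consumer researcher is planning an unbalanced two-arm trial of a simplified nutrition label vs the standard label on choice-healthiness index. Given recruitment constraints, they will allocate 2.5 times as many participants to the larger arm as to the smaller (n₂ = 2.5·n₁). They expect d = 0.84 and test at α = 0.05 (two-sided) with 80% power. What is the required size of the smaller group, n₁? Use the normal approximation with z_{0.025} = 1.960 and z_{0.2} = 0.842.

With allocation ratio k = n₂/n₁ = 2.5, Var(x̄₁−x̄₂) = σ²(1/n₁ + 1/(k·n₁)) = σ²·(k+1)/(k·n₁).
So n₁ = (1 + 1/k)·((z_{α/2} + z_β)/d)² = 1.400 × (2.802/0.84)².
n₁ = 1.400 × 11.13 = 15.6.
Round up: n₁ = 16, giving n₂ = 2.5 × 16 = 40.

n₁ = 16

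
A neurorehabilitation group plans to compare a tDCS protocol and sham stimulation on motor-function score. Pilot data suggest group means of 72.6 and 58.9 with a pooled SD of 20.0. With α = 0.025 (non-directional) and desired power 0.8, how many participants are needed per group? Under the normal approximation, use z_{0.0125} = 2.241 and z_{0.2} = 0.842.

Cohen's d = |M₁ − M₂| / SD_pooled = |72.6 − 58.9| / 20.0 = 13.7 / 20.0 = 0.685.
For two independent groups with equal n: n = 2·((z_{α/2} + z_β) / d)².
z_{α/2} + z_β = 2.241 + 0.842 = 3.083.
n = 2 × (3.083 / 0.685)² = 2 × 4.501² = 2 × 20.26 = 40.5.
Round up to the next whole participant.

n = 41 per group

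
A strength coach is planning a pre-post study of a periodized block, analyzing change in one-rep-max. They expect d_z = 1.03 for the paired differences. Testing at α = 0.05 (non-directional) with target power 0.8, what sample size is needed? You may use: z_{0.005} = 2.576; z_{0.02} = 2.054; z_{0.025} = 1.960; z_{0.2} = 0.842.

n = 8 pairs

For a paired (one-sample on differences) test: n = ((z_{α/2} + z_β) / d)².
z_{α/2} + z_β = 1.960 + 0.842 = 2.802.
n = (2.802 / 1.03)² = 2.720² = 7.40.
Round up.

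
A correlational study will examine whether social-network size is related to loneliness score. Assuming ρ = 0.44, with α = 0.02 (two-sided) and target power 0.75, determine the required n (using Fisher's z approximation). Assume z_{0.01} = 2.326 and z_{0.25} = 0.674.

n = 44

Fisher's z: C = ½·ln((1+r)/(1−r)) = ½·ln(2.5714) = 0.4722.
n = ((z_{α/2} + z_β)/C)² + 3.
(2.326 + 0.674) / 0.4722 = 3.000 / 0.4722 = 6.353.
n = 6.353² + 3 = 40.36 + 3 = 43.4.
Round up.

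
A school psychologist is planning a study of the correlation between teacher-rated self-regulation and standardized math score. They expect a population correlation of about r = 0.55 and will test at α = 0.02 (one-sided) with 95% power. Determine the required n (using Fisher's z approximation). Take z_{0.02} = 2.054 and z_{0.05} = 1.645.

n = 39

Fisher's z: C = ½·ln((1+r)/(1−r)) = ½·ln(3.4444) = 0.6184.
n = ((z_{α} + z_β)/C)² + 3.
(2.054 + 1.645) / 0.6184 = 3.699 / 0.6184 = 5.982.
n = 5.982² + 3 = 35.78 + 3 = 38.8.
Round up.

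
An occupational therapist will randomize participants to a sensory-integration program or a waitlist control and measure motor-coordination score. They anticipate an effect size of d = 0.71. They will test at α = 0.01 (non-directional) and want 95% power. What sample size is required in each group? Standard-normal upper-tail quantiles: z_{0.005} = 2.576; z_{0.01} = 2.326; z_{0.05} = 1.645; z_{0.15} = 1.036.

For two independent groups with equal n: n = 2·((z_{α/2} + z_β) / d)².
z_{α/2} + z_β = 2.576 + 1.645 = 4.221.
n = 2 × (4.221 / 0.71)² = 2 × 5.945² = 2 × 35.34 = 70.7.
Round up to the next whole participant.

n = 71 per group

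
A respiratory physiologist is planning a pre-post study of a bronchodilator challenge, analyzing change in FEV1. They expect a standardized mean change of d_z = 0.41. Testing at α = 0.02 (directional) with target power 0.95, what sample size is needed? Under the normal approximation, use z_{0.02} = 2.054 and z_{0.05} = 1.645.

n = 82 pairs

For a paired (one-sample on differences) test: n = ((z_{α} + z_β) / d)².
z_{α} + z_β = 2.054 + 1.645 = 3.699.
n = (3.699 / 0.41)² = 9.022² = 81.40.
Round up.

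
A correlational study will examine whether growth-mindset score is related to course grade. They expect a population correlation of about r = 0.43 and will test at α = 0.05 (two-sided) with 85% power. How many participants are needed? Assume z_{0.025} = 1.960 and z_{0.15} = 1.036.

n = 46

Fisher's z: C = ½·ln((1+r)/(1−r)) = ½·ln(2.5088) = 0.4599.
n = ((z_{α/2} + z_β)/C)² + 3.
(1.960 + 1.036) / 0.4599 = 2.996 / 0.4599 = 6.514.
n = 6.514² + 3 = 42.44 + 3 = 45.4.
Round up.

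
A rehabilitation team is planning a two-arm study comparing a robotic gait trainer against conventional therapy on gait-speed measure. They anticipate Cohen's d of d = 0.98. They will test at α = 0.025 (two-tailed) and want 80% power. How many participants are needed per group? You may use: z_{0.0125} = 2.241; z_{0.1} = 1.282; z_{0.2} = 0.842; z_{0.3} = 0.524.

For two independent groups with equal n: n = 2·((z_{α/2} + z_β) / d)².
z_{α/2} + z_β = 2.241 + 0.842 = 3.083.
n = 2 × (3.083 / 0.98)² = 2 × 3.146² = 2 × 9.90 = 19.8.
Round up to the next whole participant.

n = 20 per group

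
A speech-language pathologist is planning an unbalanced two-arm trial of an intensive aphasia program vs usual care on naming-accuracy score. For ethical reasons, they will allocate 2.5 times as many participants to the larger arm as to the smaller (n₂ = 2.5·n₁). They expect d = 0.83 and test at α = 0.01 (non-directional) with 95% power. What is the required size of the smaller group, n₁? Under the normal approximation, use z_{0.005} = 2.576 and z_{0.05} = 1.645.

With allocation ratio k = n₂/n₁ = 2.5, Var(x̄₁−x̄₂) = σ²(1/n₁ + 1/(k·n₁)) = σ²·(k+1)/(k·n₁).
So n₁ = (1 + 1/k)·((z_{α/2} + z_β)/d)² = 1.400 × (4.221/0.83)².
n₁ = 1.400 × 25.86 = 36.2.
Round up: n₁ = 37, giving n₂ = ⌈2.5 × 37⌉ = ⌈92.5⌉ = 93.

n₁ = 37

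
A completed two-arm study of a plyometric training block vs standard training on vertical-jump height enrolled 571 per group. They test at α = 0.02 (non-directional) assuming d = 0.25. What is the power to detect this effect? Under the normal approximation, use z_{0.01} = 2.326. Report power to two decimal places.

For two equal groups, power = Φ(d·√(n/2) − z_{α/2}).
d·√(n/2) = 0.25 × √(571/2) = 0.25 × 16.897 = 4.224.
z_β = 4.224 − 2.326 = 1.898.
Power = Φ(1.898) = 0.971.

power ≈ 0.97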